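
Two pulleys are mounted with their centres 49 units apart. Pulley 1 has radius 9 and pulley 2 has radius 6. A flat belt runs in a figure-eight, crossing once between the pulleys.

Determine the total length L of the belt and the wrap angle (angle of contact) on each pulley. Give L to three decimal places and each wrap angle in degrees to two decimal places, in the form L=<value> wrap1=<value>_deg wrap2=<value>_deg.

L=149.753 wrap1=215.65_deg wrap2=215.65_deg

crossed belt: β = asin((r1+r2)/C) = asin(15/49) = 17.8257°
wrap1 = wrap2 = π + 2β = 215.6514°
tangent length = C·cosβ = 46.6476
L = (r1+r2)·wrap + 2·C·cosβ = 15·3.7638 + 2·46.6476 = 149.7526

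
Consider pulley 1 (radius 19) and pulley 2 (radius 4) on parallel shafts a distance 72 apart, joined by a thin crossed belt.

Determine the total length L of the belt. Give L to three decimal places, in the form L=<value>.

crossed belt: β = asin((r1+r2)/C) = asin(23/72) = 18.6293°
wrap1 = wrap2 = π + 2β = 217.2587°
tangent length = C·cosβ = 68.2276
L = (r1+r2)·wrap + 2·C·cosβ = 23·3.7919 + 2·68.2276 = 223.6683

L=223.668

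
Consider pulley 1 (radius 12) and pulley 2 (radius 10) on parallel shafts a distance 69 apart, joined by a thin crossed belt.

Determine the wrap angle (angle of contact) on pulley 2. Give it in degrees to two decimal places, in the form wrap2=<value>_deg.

wrap2=217.19_deg

crossed belt: β = asin((r1+r2)/C) = asin(22/69) = 18.5928°
wrap1 = wrap2 = π + 2β = 217.1856°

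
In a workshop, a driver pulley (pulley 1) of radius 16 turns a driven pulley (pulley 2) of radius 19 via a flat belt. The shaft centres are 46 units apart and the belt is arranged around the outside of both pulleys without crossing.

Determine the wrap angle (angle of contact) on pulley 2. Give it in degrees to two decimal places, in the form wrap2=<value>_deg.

wrap2=187.48_deg

open belt: β = asin((r2−r1)/C) = asin(3/46) = 3.7393°
wrap1 = π − 2β = 172.5213°
wrap2 = π + 2β = 187.4787°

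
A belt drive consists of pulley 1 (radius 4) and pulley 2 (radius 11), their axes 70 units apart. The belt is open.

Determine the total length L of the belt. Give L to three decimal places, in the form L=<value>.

open belt: β = asin((r2−r1)/C) = asin(7/70) = 5.7392°
wrap1 = π − 2β = 168.5217°
wrap2 = π + 2β = 191.4783°
tangent length = C·cosβ = 69.6491
L = r1·wrap1 + r2·wrap2 + 2·C·cosβ = 4·2.9413 + 11·3.3419 + 2·69.6491 = 187.8245

L=187.824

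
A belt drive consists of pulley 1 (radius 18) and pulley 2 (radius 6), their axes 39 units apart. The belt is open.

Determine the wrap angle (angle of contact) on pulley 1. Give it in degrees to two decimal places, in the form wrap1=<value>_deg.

open belt: β = asin((r2−r1)/C) = asin(-12/39) = -17.9202°
wrap1 = π − 2β = 215.8404°
wrap2 = π + 2β = 144.1596°

wrap1=215.84_deg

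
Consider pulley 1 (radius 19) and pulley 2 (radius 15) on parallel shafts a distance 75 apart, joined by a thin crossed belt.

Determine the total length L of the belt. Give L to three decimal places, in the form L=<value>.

crossed belt: β = asin((r1+r2)/C) = asin(34/75) = 26.9577°
wrap1 = wrap2 = π + 2β = 233.9155°
tangent length = C·cosβ = 66.8506
L = (r1+r2)·wrap + 2·C·cosβ = 34·4.0826 + 2·66.8506 = 272.5094

L=272.509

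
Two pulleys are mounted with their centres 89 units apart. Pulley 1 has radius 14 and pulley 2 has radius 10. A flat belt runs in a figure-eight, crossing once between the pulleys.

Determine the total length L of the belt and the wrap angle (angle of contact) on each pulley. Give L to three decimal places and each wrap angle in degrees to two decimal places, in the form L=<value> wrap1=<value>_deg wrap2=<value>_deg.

crossed belt: β = asin((r1+r2)/C) = asin(24/89) = 15.6442°
wrap1 = wrap2 = π + 2β = 211.2884°
tangent length = C·cosβ = 85.7030
L = (r1+r2)·wrap + 2·C·cosβ = 24·3.6877 + 2·85.7030 = 259.9102

L=259.910 wrap1=211.29_deg wrap2=211.29_deg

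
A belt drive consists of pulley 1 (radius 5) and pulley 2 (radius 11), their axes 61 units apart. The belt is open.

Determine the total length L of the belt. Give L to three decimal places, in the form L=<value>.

L=172.856

open belt: β = asin((r2−r1)/C) = asin(6/61) = 5.6448°
wrap1 = π − 2β = 168.7104°
wrap2 = π + 2β = 191.2896°
tangent length = C·cosβ = 60.7042
L = r1·wrap1 + r2·wrap2 + 2·C·cosβ = 5·2.9446 + 11·3.3386 + 2·60.7042 = 172.8561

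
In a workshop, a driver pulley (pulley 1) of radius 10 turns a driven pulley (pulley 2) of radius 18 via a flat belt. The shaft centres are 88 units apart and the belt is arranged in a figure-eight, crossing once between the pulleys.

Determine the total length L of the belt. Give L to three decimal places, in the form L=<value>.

L=272.951

crossed belt: β = asin((r1+r2)/C) = asin(28/88) = 18.5530°
wrap1 = wrap2 = π + 2β = 217.1060°
tangent length = C·cosβ = 83.4266
L = (r1+r2)·wrap + 2·C·cosβ = 28·3.7892 + 2·83.4266 = 272.9512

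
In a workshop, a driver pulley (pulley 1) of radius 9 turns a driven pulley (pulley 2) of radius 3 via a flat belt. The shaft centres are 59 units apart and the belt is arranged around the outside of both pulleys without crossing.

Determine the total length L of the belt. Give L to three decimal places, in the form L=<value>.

open belt: β = asin((r2−r1)/C) = asin(-6/59) = -5.8368°
wrap1 = π − 2β = 191.6736°
wrap2 = π + 2β = 168.3264°
tangent length = C·cosβ = 58.6941
L = r1·wrap1 + r2·wrap2 + 2·C·cosβ = 9·3.3453 + 3·2.9379 + 2·58.6941 = 156.3098

L=156.310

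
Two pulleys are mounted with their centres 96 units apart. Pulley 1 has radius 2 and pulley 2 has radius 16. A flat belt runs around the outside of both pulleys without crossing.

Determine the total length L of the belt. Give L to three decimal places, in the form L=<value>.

L=250.594

open belt: β = asin((r2−r1)/C) = asin(14/96) = 8.3855°
wrap1 = π − 2β = 163.2289°
wrap2 = π + 2β = 196.7711°
tangent length = C·cosβ = 94.9737
L = r1·wrap1 + r2·wrap2 + 2·C·cosβ = 2·2.8489 + 16·3.4343 + 2·94.9737 = 250.5940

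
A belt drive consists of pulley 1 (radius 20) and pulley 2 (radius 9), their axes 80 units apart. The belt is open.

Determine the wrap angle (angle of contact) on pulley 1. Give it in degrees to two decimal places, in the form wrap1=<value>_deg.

open belt: β = asin((r2−r1)/C) = asin(-11/80) = -7.9032°
wrap1 = π − 2β = 195.8064°
wrap2 = π + 2β = 164.1936°

wrap1=195.81_deg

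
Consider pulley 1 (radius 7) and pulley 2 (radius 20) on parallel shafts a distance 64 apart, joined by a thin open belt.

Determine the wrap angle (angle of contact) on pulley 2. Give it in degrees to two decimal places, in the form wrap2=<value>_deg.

open belt: β = asin((r2−r1)/C) = asin(13/64) = 11.7198°
wrap1 = π − 2β = 156.5605°
wrap2 = π + 2β = 203.4395°

wrap2=203.44_deg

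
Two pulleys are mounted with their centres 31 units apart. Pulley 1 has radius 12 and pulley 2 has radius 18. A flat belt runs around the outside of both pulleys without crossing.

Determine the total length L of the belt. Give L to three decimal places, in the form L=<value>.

open belt: β = asin((r2−r1)/C) = asin(6/31) = 11.1599°
wrap1 = π − 2β = 157.6801°
wrap2 = π + 2β = 202.3199°
tangent length = C·cosβ = 30.4138
L = r1·wrap1 + r2·wrap2 + 2·C·cosβ = 12·2.7520 + 18·3.5311 + 2·30.4138 = 157.4127

L=157.413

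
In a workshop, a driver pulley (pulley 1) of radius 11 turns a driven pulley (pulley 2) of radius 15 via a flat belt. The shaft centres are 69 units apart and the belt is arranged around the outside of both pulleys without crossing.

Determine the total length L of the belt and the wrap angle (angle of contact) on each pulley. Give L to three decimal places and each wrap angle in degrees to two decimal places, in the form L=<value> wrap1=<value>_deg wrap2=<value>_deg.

open belt: β = asin((r2−r1)/C) = asin(4/69) = 3.3234°
wrap1 = π − 2β = 173.3533°
wrap2 = π + 2β = 186.6467°
tangent length = C·cosβ = 68.8840
L = r1·wrap1 + r2·wrap2 + 2·C·cosβ = 11·3.0256 + 15·3.2576 + 2·68.8840 = 219.9134

L=219.913 wrap1=173.35_deg wrap2=186.65_deg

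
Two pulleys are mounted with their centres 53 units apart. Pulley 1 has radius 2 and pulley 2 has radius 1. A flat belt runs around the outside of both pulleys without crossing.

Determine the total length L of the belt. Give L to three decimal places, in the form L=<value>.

open belt: β = asin((r2−r1)/C) = asin(-1/53) = -1.0811°
wrap1 = π − 2β = 182.1622°
wrap2 = π + 2β = 177.8378°
tangent length = C·cosβ = 52.9906
L = r1·wrap1 + r2·wrap2 + 2·C·cosβ = 2·3.1793 + 1·3.1039 + 2·52.9906 = 115.4436

L=115.444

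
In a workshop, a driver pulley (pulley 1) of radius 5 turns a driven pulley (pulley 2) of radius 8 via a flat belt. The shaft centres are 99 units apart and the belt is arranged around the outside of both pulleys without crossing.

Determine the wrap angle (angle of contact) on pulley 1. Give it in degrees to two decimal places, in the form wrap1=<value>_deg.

open belt: β = asin((r2−r1)/C) = asin(3/99) = 1.7365°
wrap1 = π − 2β = 176.5270°
wrap2 = π + 2β = 183.4730°

wrap1=176.53_deg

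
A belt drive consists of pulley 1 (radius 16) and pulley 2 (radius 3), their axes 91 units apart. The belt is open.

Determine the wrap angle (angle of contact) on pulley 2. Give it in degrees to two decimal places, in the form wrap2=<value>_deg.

wrap2=163.57_deg

open belt: β = asin((r2−r1)/C) = asin(-13/91) = -8.2132°
wrap1 = π − 2β = 196.4264°
wrap2 = π + 2β = 163.5736°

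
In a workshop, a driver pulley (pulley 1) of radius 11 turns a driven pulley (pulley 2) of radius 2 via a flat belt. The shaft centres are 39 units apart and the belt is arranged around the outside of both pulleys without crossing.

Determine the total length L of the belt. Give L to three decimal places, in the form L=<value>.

open belt: β = asin((r2−r1)/C) = asin(-9/39) = -13.3424°
wrap1 = π − 2β = 206.6847°
wrap2 = π + 2β = 153.3153°
tangent length = C·cosβ = 37.9473
L = r1·wrap1 + r2·wrap2 + 2·C·cosβ = 11·3.6073 + 2·2.6759 + 2·37.9473 = 120.9270

L=120.927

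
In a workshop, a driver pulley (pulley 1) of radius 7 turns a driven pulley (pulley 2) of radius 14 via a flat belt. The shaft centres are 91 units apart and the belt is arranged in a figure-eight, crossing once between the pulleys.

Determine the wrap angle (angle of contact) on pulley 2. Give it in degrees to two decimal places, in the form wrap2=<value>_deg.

crossed belt: β = asin((r1+r2)/C) = asin(21/91) = 13.3424°
wrap1 = wrap2 = π + 2β = 206.6847°

wrap2=206.68_deg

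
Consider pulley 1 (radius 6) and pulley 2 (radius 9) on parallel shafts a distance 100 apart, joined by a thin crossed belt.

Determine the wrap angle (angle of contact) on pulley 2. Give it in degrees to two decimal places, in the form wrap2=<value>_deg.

wrap2=197.25_deg

crossed belt: β = asin((r1+r2)/C) = asin(15/100) = 8.6269°
wrap1 = wrap2 = π + 2β = 197.2539°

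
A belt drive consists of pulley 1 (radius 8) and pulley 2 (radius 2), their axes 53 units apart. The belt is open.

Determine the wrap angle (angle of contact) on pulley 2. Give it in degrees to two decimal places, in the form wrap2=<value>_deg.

open belt: β = asin((r2−r1)/C) = asin(-6/53) = -6.5002°
wrap1 = π − 2β = 193.0005°
wrap2 = π + 2β = 166.9995°

wrap2=167.00_deg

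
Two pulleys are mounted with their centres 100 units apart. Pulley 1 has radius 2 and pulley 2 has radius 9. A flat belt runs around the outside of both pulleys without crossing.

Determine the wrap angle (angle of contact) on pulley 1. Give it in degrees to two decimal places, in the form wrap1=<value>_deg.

wrap1=171.97_deg

open belt: β = asin((r2−r1)/C) = asin(7/100) = 4.0140°
wrap1 = π − 2β = 171.9720°
wrap2 = π + 2β = 188.0280°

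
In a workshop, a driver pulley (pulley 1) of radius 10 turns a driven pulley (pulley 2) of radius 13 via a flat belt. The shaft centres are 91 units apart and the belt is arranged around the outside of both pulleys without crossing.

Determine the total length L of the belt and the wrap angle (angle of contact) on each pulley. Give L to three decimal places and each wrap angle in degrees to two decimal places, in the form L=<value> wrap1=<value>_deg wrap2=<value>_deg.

open belt: β = asin((r2−r1)/C) = asin(3/91) = 1.8892°
wrap1 = π − 2β = 176.2216°
wrap2 = π + 2β = 183.7784°
tangent length = C·cosβ = 90.9505
L = r1·wrap1 + r2·wrap2 + 2·C·cosβ = 10·3.0756 + 13·3.2075 + 2·90.9505 = 254.3555

L=254.356 wrap1=176.22_deg wrap2=183.78_deg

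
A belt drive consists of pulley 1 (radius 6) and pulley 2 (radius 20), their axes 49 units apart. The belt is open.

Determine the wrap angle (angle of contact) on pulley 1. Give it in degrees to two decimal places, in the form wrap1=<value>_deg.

open belt: β = asin((r2−r1)/C) = asin(14/49) = 16.6015°
wrap1 = π − 2β = 146.7969°
wrap2 = π + 2β = 213.2031°

wrap1=146.80_deg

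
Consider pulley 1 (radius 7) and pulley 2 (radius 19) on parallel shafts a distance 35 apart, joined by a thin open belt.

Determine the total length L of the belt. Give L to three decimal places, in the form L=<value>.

L=155.837

open belt: β = asin((r2−r1)/C) = asin(12/35) = 20.0510°
wrap1 = π − 2β = 139.8979°
wrap2 = π + 2β = 220.1021°
tangent length = C·cosβ = 32.8786
L = r1·wrap1 + r2·wrap2 + 2·C·cosβ = 7·2.4417 + 19·3.8415 + 2·32.8786 = 155.8375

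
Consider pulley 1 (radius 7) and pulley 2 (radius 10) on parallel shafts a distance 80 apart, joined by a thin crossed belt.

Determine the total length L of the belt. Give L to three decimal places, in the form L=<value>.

L=217.033

crossed belt: β = asin((r1+r2)/C) = asin(17/80) = 12.2689°
wrap1 = wrap2 = π + 2β = 204.5378°
tangent length = C·cosβ = 78.1729
L = (r1+r2)·wrap + 2·C·cosβ = 17·3.5699 + 2·78.1729 = 217.0334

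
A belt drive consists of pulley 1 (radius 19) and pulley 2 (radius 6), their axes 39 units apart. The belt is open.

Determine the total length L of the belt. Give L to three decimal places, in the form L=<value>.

open belt: β = asin((r2−r1)/C) = asin(-13/39) = -19.4712°
wrap1 = π − 2β = 218.9424°
wrap2 = π + 2β = 141.0576°
tangent length = C·cosβ = 36.7696
L = r1·wrap1 + r2·wrap2 + 2·C·cosβ = 19·3.8213 + 6·2.4619 + 2·36.7696 = 160.9147

L=160.915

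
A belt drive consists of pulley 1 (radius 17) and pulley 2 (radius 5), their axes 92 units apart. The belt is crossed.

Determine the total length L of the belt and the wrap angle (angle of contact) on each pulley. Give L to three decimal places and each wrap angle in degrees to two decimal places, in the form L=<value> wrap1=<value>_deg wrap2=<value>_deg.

crossed belt: β = asin((r1+r2)/C) = asin(22/92) = 13.8352°
wrap1 = wrap2 = π + 2β = 207.6704°
tangent length = C·cosβ = 89.3308
L = (r1+r2)·wrap + 2·C·cosβ = 22·3.6245 + 2·89.3308 = 258.4014

L=258.401 wrap1=207.67_deg wrap2=207.67_deg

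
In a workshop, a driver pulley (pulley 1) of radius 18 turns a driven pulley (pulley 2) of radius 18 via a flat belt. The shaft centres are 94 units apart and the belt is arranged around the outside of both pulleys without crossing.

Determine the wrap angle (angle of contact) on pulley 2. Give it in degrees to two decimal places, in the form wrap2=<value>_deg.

wrap2=180.00_deg

open belt: β = asin((r2−r1)/C) = asin(0/94) = 0.0000°
wrap1 = π − 2β = 180.0000°
wrap2 = π + 2β = 180.0000°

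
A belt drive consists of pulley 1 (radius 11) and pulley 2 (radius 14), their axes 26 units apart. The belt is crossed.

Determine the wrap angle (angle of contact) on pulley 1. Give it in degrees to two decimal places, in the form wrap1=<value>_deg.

crossed belt: β = asin((r1+r2)/C) = asin(25/26) = 74.0576°
wrap1 = wrap2 = π + 2β = 328.1153°

wrap1=328.12_deg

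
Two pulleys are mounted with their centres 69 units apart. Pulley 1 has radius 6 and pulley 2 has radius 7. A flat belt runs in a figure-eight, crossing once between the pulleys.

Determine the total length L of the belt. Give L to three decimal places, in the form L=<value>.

crossed belt: β = asin((r1+r2)/C) = asin(13/69) = 10.8598°
wrap1 = wrap2 = π + 2β = 201.7195°
tangent length = C·cosβ = 67.7643
L = (r1+r2)·wrap + 2·C·cosβ = 13·3.5207 + 2·67.7643 = 181.2973

L=181.297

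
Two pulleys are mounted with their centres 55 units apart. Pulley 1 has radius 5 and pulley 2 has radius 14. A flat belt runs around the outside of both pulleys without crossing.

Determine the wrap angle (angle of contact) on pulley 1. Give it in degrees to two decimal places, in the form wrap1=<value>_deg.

wrap1=161.16_deg

open belt: β = asin((r2−r1)/C) = asin(9/55) = 9.4180°
wrap1 = π − 2β = 161.1639°
wrap2 = π + 2β = 198.8361°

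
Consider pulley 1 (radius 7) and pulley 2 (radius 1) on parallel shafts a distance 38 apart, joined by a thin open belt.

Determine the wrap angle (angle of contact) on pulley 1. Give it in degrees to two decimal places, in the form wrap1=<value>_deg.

open belt: β = asin((r2−r1)/C) = asin(-6/38) = -9.0847°
wrap1 = π − 2β = 198.1694°
wrap2 = π + 2β = 161.8306°

wrap1=198.17_deg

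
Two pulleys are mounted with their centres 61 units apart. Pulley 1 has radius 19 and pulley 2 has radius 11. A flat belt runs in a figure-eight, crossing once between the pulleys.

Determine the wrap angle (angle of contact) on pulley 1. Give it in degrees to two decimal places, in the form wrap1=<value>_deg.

wrap1=238.92_deg

crossed belt: β = asin((r1+r2)/C) = asin(30/61) = 29.4592°
wrap1 = wrap2 = π + 2β = 238.9183°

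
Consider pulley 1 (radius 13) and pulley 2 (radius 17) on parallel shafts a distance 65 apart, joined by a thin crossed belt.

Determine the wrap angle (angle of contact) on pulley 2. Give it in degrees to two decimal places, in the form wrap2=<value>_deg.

wrap2=234.97_deg

crossed belt: β = asin((r1+r2)/C) = asin(30/65) = 27.4864°
wrap1 = wrap2 = π + 2β = 234.9729°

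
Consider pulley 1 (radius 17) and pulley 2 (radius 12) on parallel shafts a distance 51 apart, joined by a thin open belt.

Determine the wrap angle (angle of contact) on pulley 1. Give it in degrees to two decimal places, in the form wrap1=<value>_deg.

wrap1=191.25_deg

open belt: β = asin((r2−r1)/C) = asin(-5/51) = -5.6263°
wrap1 = π − 2β = 191.2525°
wrap2 = π + 2β = 168.7475°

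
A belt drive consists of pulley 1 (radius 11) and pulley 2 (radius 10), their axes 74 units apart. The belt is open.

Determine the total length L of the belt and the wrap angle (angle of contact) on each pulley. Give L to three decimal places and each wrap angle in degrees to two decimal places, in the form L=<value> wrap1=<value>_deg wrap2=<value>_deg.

L=213.987 wrap1=181.55_deg wrap2=178.45_deg

open belt: β = asin((r2−r1)/C) = asin(-1/74) = -0.7743°
wrap1 = π − 2β = 181.5486°
wrap2 = π + 2β = 178.4514°
tangent length = C·cosβ = 73.9932
L = r1·wrap1 + r2·wrap2 + 2·C·cosβ = 11·3.1686 + 10·3.1146 + 2·73.9932 = 213.9870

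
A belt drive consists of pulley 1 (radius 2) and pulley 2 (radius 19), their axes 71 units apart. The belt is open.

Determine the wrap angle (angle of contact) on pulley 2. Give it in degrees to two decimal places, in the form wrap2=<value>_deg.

wrap2=207.71_deg

open belt: β = asin((r2−r1)/C) = asin(17/71) = 13.8533°
wrap1 = π − 2β = 152.2934°
wrap2 = π + 2β = 207.7066°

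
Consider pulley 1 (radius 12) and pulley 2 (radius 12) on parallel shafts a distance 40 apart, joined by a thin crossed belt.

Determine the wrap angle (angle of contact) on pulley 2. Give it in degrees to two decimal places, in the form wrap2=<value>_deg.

crossed belt: β = asin((r1+r2)/C) = asin(24/40) = 36.8699°
wrap1 = wrap2 = π + 2β = 253.7398°

wrap2=253.74_deg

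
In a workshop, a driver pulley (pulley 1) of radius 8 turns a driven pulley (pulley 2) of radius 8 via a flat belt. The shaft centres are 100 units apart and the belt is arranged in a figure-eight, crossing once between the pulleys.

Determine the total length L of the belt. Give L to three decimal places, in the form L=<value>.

crossed belt: β = asin((r1+r2)/C) = asin(16/100) = 9.2069°
wrap1 = wrap2 = π + 2β = 198.4138°
tangent length = C·cosβ = 98.7117
L = (r1+r2)·wrap + 2·C·cosβ = 16·3.4630 + 2·98.7117 = 252.8310

L=252.831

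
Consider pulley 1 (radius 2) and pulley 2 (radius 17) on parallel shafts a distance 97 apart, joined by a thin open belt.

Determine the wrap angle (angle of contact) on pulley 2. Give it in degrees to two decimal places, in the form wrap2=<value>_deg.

wrap2=197.79_deg

open belt: β = asin((r2−r1)/C) = asin(15/97) = 8.8959°
wrap1 = π − 2β = 162.2083°
wrap2 = π + 2β = 197.7917°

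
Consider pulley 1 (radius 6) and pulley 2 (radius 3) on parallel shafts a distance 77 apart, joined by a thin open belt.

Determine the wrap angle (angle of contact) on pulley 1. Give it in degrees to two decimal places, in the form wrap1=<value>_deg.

open belt: β = asin((r2−r1)/C) = asin(-3/77) = -2.2329°
wrap1 = π − 2β = 184.4657°
wrap2 = π + 2β = 175.5343°

wrap1=184.47_deg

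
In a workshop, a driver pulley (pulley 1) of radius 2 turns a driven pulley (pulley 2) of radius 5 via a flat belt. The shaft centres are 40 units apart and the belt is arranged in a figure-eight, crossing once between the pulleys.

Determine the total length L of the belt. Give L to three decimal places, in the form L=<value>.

L=103.219

crossed belt: β = asin((r1+r2)/C) = asin(7/40) = 10.0787°
wrap1 = wrap2 = π + 2β = 200.1573°
tangent length = C·cosβ = 39.3827
L = (r1+r2)·wrap + 2·C·cosβ = 7·3.4934 + 2·39.3827 = 103.2193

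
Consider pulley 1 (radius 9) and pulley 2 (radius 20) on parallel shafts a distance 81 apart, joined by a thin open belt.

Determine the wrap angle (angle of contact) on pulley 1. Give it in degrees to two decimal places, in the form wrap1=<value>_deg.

wrap1=164.39_deg

open belt: β = asin((r2−r1)/C) = asin(11/81) = 7.8050°
wrap1 = π − 2β = 164.3899°
wrap2 = π + 2β = 195.6101°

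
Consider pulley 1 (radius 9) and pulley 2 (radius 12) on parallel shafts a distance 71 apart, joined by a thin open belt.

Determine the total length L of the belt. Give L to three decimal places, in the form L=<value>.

open belt: β = asin((r2−r1)/C) = asin(3/71) = 2.4217°
wrap1 = π − 2β = 175.1567°
wrap2 = π + 2β = 184.8433°
tangent length = C·cosβ = 70.9366
L = r1·wrap1 + r2·wrap2 + 2·C·cosβ = 9·3.0571 + 12·3.2261 + 2·70.9366 = 208.1002

L=208.100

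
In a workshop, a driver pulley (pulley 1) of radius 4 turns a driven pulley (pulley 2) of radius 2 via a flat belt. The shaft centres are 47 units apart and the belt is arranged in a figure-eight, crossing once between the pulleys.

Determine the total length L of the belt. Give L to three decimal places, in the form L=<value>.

crossed belt: β = asin((r1+r2)/C) = asin(6/47) = 7.3344°
wrap1 = wrap2 = π + 2β = 194.6687°
tangent length = C·cosβ = 46.6154
L = (r1+r2)·wrap + 2·C·cosβ = 6·3.3976 + 2·46.6154 = 113.6166

L=113.617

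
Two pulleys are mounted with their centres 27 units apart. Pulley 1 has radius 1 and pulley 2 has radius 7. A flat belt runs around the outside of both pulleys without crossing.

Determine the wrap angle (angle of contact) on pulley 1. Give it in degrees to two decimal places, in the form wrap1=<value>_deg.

wrap1=154.32_deg

open belt: β = asin((r2−r1)/C) = asin(6/27) = 12.8396°
wrap1 = π − 2β = 154.3208°
wrap2 = π + 2β = 205.6792°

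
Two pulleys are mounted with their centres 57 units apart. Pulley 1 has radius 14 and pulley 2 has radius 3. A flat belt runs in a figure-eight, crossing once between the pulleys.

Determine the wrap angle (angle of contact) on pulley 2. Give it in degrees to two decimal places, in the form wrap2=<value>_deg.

wrap2=214.70_deg

crossed belt: β = asin((r1+r2)/C) = asin(17/57) = 17.3523°
wrap1 = wrap2 = π + 2β = 214.7045°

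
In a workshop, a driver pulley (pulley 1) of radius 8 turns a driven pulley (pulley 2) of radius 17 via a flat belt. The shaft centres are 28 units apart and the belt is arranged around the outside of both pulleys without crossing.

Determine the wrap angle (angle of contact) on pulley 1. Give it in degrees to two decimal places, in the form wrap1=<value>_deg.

open belt: β = asin((r2−r1)/C) = asin(9/28) = 18.7493°
wrap1 = π − 2β = 142.5013°
wrap2 = π + 2β = 217.4987°

wrap1=142.50_deg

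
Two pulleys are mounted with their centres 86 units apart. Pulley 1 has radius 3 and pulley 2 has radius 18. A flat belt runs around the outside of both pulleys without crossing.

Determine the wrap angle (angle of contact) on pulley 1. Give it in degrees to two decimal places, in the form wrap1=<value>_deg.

open belt: β = asin((r2−r1)/C) = asin(15/86) = 10.0448°
wrap1 = π − 2β = 159.9103°
wrap2 = π + 2β = 200.0897°

wrap1=159.91_deg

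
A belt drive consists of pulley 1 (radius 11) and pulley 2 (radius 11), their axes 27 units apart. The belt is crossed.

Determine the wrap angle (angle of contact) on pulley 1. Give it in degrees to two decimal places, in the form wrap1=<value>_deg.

wrap1=289.14_deg

crossed belt: β = asin((r1+r2)/C) = asin(22/27) = 54.5691°
wrap1 = wrap2 = π + 2β = 289.1381°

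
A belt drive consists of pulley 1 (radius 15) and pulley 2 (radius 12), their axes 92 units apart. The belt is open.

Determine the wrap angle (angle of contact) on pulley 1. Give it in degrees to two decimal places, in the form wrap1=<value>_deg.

wrap1=183.74_deg

open belt: β = asin((r2−r1)/C) = asin(-3/92) = -1.8687°
wrap1 = π − 2β = 183.7373°
wrap2 = π + 2β = 176.2627°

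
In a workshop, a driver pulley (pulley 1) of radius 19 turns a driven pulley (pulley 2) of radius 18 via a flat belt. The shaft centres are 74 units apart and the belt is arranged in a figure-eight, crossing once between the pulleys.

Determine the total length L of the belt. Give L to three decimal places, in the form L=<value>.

L=283.157

crossed belt: β = asin((r1+r2)/C) = asin(37/74) = 30.0000°
wrap1 = wrap2 = π + 2β = 240.0000°
tangent length = C·cosβ = 64.0859
L = (r1+r2)·wrap + 2·C·cosβ = 37·4.1888 + 2·64.0859 = 283.1570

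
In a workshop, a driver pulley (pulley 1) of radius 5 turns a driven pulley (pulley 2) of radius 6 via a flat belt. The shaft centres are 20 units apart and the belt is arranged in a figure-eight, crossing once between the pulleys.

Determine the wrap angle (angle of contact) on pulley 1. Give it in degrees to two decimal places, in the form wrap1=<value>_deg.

wrap1=246.73_deg

crossed belt: β = asin((r1+r2)/C) = asin(11/20) = 33.3670°
wrap1 = wrap2 = π + 2β = 246.7340°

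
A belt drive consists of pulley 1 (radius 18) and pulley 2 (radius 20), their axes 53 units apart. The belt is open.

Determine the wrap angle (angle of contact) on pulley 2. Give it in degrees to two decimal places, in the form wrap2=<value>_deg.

open belt: β = asin((r2−r1)/C) = asin(2/53) = 2.1626°
wrap1 = π − 2β = 175.6748°
wrap2 = π + 2β = 184.3252°

wrap2=184.33_deg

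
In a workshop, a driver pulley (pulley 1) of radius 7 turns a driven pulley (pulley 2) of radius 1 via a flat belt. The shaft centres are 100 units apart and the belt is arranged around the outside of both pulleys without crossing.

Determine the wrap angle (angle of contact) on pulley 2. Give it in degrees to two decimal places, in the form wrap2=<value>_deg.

open belt: β = asin((r2−r1)/C) = asin(-6/100) = -3.4398°
wrap1 = π − 2β = 186.8796°
wrap2 = π + 2β = 173.1204°

wrap2=173.12_deg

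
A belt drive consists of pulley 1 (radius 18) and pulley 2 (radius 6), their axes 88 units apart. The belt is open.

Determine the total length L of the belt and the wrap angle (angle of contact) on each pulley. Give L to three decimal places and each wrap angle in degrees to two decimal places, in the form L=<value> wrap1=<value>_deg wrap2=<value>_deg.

open belt: β = asin((r2−r1)/C) = asin(-12/88) = -7.8375°
wrap1 = π − 2β = 195.6750°
wrap2 = π + 2β = 164.3250°
tangent length = C·cosβ = 87.1780
L = r1·wrap1 + r2·wrap2 + 2·C·cosβ = 18·3.4152 + 6·2.8680 + 2·87.1780 = 253.0371

L=253.037 wrap1=195.67_deg wrap2=164.33_deg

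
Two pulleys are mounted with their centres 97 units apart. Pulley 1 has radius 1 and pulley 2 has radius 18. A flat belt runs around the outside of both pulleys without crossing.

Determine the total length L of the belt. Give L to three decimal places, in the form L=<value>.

L=256.677

open belt: β = asin((r2−r1)/C) = asin(17/97) = 10.0937°
wrap1 = π − 2β = 159.8127°
wrap2 = π + 2β = 200.1873°
tangent length = C·cosβ = 95.4987
L = r1·wrap1 + r2·wrap2 + 2·C·cosβ = 1·2.7893 + 18·3.4939 + 2·95.4987 = 256.6773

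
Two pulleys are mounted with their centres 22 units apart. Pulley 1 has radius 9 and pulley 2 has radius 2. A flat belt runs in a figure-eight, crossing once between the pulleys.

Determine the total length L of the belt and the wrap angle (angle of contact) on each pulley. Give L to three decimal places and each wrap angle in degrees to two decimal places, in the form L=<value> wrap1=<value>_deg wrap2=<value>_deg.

crossed belt: β = asin((r1+r2)/C) = asin(11/22) = 30.0000°
wrap1 = wrap2 = π + 2β = 240.0000°
tangent length = C·cosβ = 19.0526
L = (r1+r2)·wrap + 2·C·cosβ = 11·4.1888 + 2·19.0526 = 84.1818

L=84.182 wrap1=240.00_deg wrap2=240.00_deg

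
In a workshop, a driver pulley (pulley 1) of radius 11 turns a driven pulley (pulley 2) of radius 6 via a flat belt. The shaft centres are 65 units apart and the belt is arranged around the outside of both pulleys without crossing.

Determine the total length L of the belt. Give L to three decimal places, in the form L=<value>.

L=183.792

open belt: β = asin((r2−r1)/C) = asin(-5/65) = -4.4117°
wrap1 = π − 2β = 188.8235°
wrap2 = π + 2β = 171.1765°
tangent length = C·cosβ = 64.8074
L = r1·wrap1 + r2·wrap2 + 2·C·cosβ = 11·3.2956 + 6·2.9876 + 2·64.8074 = 183.7919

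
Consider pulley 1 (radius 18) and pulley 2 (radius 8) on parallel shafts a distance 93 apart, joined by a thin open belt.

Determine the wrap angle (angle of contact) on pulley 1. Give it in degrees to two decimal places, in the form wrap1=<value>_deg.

open belt: β = asin((r2−r1)/C) = asin(-10/93) = -6.1728°
wrap1 = π − 2β = 192.3455°
wrap2 = π + 2β = 167.6545°

wrap1=192.35_deg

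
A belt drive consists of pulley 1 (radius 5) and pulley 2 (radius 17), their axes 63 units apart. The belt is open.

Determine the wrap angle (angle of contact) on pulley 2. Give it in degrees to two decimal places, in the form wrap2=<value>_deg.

open belt: β = asin((r2−r1)/C) = asin(12/63) = 10.9806°
wrap1 = π − 2β = 158.0388°
wrap2 = π + 2β = 201.9612°

wrap2=201.96_deg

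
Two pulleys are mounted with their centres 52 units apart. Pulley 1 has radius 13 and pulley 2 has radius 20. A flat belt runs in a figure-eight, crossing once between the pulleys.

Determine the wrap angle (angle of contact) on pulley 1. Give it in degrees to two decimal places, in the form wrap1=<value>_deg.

wrap1=258.78_deg

crossed belt: β = asin((r1+r2)/C) = asin(33/52) = 39.3915°
wrap1 = wrap2 = π + 2β = 258.7829°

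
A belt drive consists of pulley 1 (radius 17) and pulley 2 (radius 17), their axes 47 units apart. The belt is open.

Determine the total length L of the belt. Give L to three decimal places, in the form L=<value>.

open belt: β = asin((r2−r1)/C) = asin(0/47) = 0.0000°
wrap1 = π − 2β = 180.0000°
wrap2 = π + 2β = 180.0000°
tangent length = C·cosβ = 47.0000
L = r1·wrap1 + r2·wrap2 + 2·C·cosβ = 17·3.1416 + 17·3.1416 + 2·47.0000 = 200.8142

L=200.814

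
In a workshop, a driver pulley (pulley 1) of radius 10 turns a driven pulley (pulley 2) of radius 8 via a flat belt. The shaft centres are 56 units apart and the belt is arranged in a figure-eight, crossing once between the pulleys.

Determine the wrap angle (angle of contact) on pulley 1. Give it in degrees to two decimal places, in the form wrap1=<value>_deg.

crossed belt: β = asin((r1+r2)/C) = asin(18/56) = 18.7493°
wrap1 = wrap2 = π + 2β = 217.4987°

wrap1=217.50_deg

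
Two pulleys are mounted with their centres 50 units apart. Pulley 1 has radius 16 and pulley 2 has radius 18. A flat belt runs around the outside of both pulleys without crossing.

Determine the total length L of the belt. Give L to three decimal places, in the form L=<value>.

L=206.894

open belt: β = asin((r2−r1)/C) = asin(2/50) = 2.2924°
wrap1 = π − 2β = 175.4151°
wrap2 = π + 2β = 184.5849°
tangent length = C·cosβ = 49.9600
L = r1·wrap1 + r2·wrap2 + 2·C·cosβ = 16·3.0616 + 18·3.2216 + 2·49.9600 = 206.8942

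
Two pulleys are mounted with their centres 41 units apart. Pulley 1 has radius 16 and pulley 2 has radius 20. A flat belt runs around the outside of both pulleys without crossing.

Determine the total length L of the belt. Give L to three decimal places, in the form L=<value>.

open belt: β = asin((r2−r1)/C) = asin(4/41) = 5.5987°
wrap1 = π − 2β = 168.8025°
wrap2 = π + 2β = 191.1975°
tangent length = C·cosβ = 40.8044
L = r1·wrap1 + r2·wrap2 + 2·C·cosβ = 16·2.9462 + 20·3.3370 + 2·40.8044 = 195.4879

L=195.488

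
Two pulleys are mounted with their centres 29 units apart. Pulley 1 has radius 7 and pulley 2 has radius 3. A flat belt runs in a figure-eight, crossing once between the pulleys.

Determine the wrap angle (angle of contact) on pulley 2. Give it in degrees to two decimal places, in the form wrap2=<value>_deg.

wrap2=220.34_deg

crossed belt: β = asin((r1+r2)/C) = asin(10/29) = 20.1713°
wrap1 = wrap2 = π + 2β = 220.3425°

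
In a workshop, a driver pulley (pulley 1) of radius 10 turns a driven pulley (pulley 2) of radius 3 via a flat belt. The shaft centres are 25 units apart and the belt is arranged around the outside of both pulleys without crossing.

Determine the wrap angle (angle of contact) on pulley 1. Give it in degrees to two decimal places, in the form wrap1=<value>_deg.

open belt: β = asin((r2−r1)/C) = asin(-7/25) = -16.2602°
wrap1 = π − 2β = 212.5204°
wrap2 = π + 2β = 147.4796°

wrap1=212.52_deg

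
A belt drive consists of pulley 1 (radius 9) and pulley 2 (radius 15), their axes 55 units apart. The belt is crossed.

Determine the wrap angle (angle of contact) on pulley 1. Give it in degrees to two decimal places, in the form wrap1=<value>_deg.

wrap1=231.74_deg

crossed belt: β = asin((r1+r2)/C) = asin(24/55) = 25.8721°
wrap1 = wrap2 = π + 2β = 231.7442°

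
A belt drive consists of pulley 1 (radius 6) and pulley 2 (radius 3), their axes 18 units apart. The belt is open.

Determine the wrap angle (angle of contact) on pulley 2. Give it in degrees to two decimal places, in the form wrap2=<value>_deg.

wrap2=160.81_deg

open belt: β = asin((r2−r1)/C) = asin(-3/18) = -9.5941°
wrap1 = π − 2β = 199.1881°
wrap2 = π + 2β = 160.8119°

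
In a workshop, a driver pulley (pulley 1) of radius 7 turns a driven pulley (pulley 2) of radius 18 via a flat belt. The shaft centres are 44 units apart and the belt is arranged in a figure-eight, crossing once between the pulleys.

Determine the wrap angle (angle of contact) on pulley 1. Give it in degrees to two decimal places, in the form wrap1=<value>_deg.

crossed belt: β = asin((r1+r2)/C) = asin(25/44) = 34.6235°
wrap1 = wrap2 = π + 2β = 249.2471°

wrap1=249.25_deg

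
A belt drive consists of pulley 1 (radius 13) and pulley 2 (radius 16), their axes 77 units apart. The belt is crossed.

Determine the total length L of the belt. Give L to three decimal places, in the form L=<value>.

crossed belt: β = asin((r1+r2)/C) = asin(29/77) = 22.1247°
wrap1 = wrap2 = π + 2β = 224.2494°
tangent length = C·cosβ = 71.3302
L = (r1+r2)·wrap + 2·C·cosβ = 29·3.9139 + 2·71.3302 = 256.1632

L=256.163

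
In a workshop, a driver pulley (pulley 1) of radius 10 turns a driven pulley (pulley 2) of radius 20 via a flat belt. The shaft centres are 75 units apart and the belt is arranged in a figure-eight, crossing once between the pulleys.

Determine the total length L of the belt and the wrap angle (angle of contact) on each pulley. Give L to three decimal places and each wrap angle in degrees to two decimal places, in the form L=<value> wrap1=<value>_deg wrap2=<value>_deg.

L=256.416 wrap1=227.16_deg wrap2=227.16_deg

crossed belt: β = asin((r1+r2)/C) = asin(30/75) = 23.5782°
wrap1 = wrap2 = π + 2β = 227.1564°
tangent length = C·cosβ = 68.7386
L = (r1+r2)·wrap + 2·C·cosβ = 30·3.9646 + 2·68.7386 = 256.4161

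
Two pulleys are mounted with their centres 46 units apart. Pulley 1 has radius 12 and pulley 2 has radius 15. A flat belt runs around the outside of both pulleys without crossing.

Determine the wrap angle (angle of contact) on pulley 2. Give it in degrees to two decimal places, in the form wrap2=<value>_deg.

open belt: β = asin((r2−r1)/C) = asin(3/46) = 3.7393°
wrap1 = π − 2β = 172.5213°
wrap2 = π + 2β = 187.4787°

wrap2=187.48_deg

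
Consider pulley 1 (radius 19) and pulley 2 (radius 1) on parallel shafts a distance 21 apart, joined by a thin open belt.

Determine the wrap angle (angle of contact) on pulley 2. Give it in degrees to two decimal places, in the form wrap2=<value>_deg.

wrap2=62.01_deg

open belt: β = asin((r2−r1)/C) = asin(-18/21) = -58.9973°
wrap1 = π − 2β = 297.9946°
wrap2 = π + 2β = 62.0054°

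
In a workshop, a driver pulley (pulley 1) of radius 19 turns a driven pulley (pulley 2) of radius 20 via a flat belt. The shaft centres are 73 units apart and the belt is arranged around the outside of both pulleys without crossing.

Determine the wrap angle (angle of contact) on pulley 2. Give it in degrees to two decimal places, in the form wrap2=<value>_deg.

open belt: β = asin((r2−r1)/C) = asin(1/73) = 0.7849°
wrap1 = π − 2β = 178.4302°
wrap2 = π + 2β = 181.5698°

wrap2=181.57_deg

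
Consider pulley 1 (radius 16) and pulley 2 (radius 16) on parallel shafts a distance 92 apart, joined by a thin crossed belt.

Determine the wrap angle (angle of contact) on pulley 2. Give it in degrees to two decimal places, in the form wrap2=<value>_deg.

crossed belt: β = asin((r1+r2)/C) = asin(32/92) = 20.3544°
wrap1 = wrap2 = π + 2β = 220.7088°

wrap2=220.71_deg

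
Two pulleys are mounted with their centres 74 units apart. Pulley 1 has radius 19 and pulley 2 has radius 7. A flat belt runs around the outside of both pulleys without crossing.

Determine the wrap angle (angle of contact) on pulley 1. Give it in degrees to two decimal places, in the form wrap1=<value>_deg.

open belt: β = asin((r2−r1)/C) = asin(-12/74) = -9.3324°
wrap1 = π − 2β = 198.6648°
wrap2 = π + 2β = 161.3352°

wrap1=198.66_deg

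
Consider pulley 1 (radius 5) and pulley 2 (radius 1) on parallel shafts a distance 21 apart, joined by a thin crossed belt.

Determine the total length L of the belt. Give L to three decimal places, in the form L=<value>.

L=62.576

crossed belt: β = asin((r1+r2)/C) = asin(6/21) = 16.6015°
wrap1 = wrap2 = π + 2β = 213.2031°
tangent length = C·cosβ = 20.1246
L = (r1+r2)·wrap + 2·C·cosβ = 6·3.7211 + 2·20.1246 = 62.5758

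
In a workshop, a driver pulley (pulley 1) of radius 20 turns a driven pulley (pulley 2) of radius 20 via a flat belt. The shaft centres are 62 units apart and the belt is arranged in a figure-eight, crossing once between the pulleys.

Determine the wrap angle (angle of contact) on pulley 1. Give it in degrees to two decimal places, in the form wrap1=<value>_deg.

wrap1=260.36_deg

crossed belt: β = asin((r1+r2)/C) = asin(40/62) = 40.1778°
wrap1 = wrap2 = π + 2β = 260.3555°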